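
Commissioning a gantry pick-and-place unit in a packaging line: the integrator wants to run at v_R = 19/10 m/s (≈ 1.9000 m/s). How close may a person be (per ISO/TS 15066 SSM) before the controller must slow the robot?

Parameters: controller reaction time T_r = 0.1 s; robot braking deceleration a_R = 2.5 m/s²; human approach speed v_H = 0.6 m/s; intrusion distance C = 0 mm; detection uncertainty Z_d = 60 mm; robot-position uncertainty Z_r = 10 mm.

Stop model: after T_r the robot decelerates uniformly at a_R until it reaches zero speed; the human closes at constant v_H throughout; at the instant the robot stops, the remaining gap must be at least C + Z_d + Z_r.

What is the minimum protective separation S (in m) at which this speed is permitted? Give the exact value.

S_min = 749/500 m = 1.4980 m

T_s = v_R/a_R = (19/10)/(5/2) = 0.7600 s
robot in T_r: 1.9000·0.1000 = 0.1900 m
robot under decel: 1.9000²/(2·2.5000) = 0.7220 m
human over T_r+T_s: 0.6000·(0.1000+0.7600) = 0.5160 m
C+Z_d+Z_r = 0.0000+0.0600+0.0100 = 0.0700 m
S_min ≈ 0.1900+0.7220+0.5160+0.0700  ⇒  S_min = 749/500 m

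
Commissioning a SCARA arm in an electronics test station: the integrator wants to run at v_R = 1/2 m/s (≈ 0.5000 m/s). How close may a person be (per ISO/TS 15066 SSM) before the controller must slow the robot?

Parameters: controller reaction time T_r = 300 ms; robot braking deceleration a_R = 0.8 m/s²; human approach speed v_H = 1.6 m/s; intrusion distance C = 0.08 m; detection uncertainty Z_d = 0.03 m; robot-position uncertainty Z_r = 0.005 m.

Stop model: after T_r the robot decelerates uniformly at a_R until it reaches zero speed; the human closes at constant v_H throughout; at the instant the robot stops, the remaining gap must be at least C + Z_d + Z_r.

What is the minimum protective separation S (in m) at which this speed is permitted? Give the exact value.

S_min = 1521/800 m = 1.9013 m

T_s = v_R/a_R = (1/2)/(4/5) = 0.6250 s
robot in T_r: 0.5000·0.3000 = 0.1500 m
robot under decel: 0.5000²/(2·0.8000) = 0.1562 m
human closes 1.6000·0.9250 = 1.4800 m
C+Z_d+Z_r = 0.0800+0.0300+0.0050 = 0.1150 m
S_min ≈ 0.1500+0.1562+1.4800+0.1150  ⇒  S_min = 1521/800 m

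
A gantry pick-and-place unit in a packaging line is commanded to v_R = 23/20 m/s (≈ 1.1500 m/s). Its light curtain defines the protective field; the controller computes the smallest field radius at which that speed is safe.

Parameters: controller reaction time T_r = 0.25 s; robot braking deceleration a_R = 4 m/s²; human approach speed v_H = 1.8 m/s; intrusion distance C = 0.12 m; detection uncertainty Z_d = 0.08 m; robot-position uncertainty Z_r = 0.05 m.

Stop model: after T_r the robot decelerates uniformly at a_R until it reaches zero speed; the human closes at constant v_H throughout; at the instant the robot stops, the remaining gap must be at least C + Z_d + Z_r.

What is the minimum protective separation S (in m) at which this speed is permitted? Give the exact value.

S_min = 1069/640 m = 1.6703 m

stop time T_s = (23/20)/4 = 0.2875 s
reaction-phase robot travel = 1.1500·0.2500 = 0.2875 m
braking distance = 1.1500²/(2·4.0000) = 0.1653 m
human over T_r+T_s: 1.8000·(0.2500+0.2875) = 0.9675 m
margins: 0.1200+0.0800+0.0500 = 0.2500 m
S_min ≈ 0.2875+0.1653+0.9675+0.2500  ⇒  S_min = 1069/640 m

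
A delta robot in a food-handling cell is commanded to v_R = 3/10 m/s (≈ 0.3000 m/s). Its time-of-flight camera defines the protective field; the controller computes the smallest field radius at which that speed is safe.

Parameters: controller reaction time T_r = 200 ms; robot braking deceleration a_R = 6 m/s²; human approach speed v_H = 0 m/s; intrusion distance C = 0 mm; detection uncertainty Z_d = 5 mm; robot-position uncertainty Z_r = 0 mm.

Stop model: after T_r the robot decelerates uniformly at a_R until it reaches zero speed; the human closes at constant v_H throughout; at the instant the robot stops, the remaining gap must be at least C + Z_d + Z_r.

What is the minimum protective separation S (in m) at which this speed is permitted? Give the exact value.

T_s = v_R/a_R = (3/10)/6 = 0.0500 s
reaction-phase robot travel = 0.3000·0.2000 = 0.0600 m
braking distance = 0.3000²/(2·6.0000) = 0.0075 m
person approaches 0.0000·(0.2000+0.0500) = 0.0000 m
C+Z_d+Z_r = 0.0000+0.0050+0.0000 = 0.0050 m
S_min ≈ 0.0600+0.0075+0.0000+0.0050  ⇒  S_min = 29/400 m

S_min = 29/400 m = 0.0725 m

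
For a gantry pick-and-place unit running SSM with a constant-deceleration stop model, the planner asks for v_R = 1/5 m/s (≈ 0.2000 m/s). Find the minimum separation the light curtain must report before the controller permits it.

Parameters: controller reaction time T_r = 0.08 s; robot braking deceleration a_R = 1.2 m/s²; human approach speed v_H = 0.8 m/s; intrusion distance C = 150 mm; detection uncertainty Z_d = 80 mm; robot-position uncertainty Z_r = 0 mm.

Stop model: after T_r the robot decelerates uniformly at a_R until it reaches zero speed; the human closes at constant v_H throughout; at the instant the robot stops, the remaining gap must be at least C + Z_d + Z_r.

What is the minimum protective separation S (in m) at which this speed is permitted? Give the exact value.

stop time T_s = (1/5)/(6/5) = 0.1667 s
reaction-phase robot travel = 0.2000·0.0800 = 0.0160 m
robot covers 0.2000·0.1667 − ½·1.2000·0.1667² = 0.0167 m while stopping
person approaches 0.8000·(0.0800+0.1667) = 0.1973 m
margins: 0.1500+0.0800+0.0000 = 0.2300 m
S_min ≈ 0.0160+0.0167+0.1973+0.2300  ⇒  S_min = 23/50 m

S_min = 23/50 m = 0.4600 m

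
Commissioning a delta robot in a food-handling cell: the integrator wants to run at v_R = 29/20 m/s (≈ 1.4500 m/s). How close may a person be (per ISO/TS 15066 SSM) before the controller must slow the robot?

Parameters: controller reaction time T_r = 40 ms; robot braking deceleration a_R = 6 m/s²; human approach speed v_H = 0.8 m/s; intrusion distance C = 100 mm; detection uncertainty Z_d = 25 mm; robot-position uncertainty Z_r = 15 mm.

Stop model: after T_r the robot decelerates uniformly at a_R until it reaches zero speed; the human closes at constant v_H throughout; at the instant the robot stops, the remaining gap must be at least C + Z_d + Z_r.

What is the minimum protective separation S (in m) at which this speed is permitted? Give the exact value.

T_s = v_R/a_R = (29/20)/6 = 0.2417 s
reaction-phase robot travel = 1.4500·0.0400 = 0.0580 m
braking distance = 1.4500²/(2·6.0000) = 0.1752 m
human closes 0.8000·0.2817 = 0.2253 m
residual clearance needed = 0.1000+0.0250+0.0150 = 0.1400 m
S_min ≈ 0.0580+0.1752+0.2253+0.1400  ⇒  S_min = 2873/4800 m

S_min = 2873/4800 m = 0.5985 m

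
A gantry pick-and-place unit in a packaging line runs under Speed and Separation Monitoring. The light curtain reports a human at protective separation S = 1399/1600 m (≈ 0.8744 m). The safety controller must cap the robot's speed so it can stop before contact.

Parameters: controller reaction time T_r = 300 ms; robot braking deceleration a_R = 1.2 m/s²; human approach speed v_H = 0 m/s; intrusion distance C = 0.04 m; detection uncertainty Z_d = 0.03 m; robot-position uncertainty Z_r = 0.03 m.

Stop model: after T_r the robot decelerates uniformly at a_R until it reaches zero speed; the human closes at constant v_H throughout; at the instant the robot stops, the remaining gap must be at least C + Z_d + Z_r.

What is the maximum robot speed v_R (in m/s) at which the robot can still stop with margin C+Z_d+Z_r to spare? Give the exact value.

v_R_max = 21/20 m/s = 1.0500 m/s

collect terms ⇒ (5/12)·v_R² + (3/10)·v_R + (-1239/1600) = 0
  disc = (3/10)² − 4·(5/12)·(-1239/1600) = 2209/1600 ; √disc = 47/40
  v_R = (−(3/10) + 47/40) / (2·(5/12)) = 21/20 m/s
check:
braking lasts T_s = (21/20)/(6/5) = 0.8750 s
robot covers v_R·T_r = 1.0500·0.3000 = 0.3150 m before braking
braking distance = 1.0500²/(2·1.2000) = 0.4594 m
person approaches 0.0000·(0.3000+0.8750) = 0.0000 m
margins: 0.0400+0.0300+0.0300 = 0.1000 m
sum ≈ 0.3150+0.4594+0.0000+0.1000 ≈ 0.8744 m = S ✓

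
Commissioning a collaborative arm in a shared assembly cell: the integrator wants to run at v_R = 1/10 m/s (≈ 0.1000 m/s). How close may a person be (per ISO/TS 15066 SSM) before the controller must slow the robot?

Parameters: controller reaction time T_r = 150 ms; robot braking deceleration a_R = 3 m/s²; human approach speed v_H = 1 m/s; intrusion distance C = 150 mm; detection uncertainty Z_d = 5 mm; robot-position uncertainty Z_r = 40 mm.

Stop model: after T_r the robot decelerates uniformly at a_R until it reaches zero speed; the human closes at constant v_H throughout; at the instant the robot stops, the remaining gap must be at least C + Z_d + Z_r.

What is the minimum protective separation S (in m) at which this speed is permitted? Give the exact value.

stop time T_s = (1/10)/3 = 0.0333 s
reaction-phase robot travel = 0.1000·0.1500 = 0.0150 m
braking distance = 0.1000²/(2·3.0000) = 0.0017 m
human closes 1.0000·0.1833 = 0.1833 m
residual clearance needed = 0.1500+0.0050+0.0400 = 0.1950 m
S_min ≈ 0.0150+0.0017+0.1833+0.1950  ⇒  S_min = 79/200 m

S_min = 79/200 m = 0.3950 m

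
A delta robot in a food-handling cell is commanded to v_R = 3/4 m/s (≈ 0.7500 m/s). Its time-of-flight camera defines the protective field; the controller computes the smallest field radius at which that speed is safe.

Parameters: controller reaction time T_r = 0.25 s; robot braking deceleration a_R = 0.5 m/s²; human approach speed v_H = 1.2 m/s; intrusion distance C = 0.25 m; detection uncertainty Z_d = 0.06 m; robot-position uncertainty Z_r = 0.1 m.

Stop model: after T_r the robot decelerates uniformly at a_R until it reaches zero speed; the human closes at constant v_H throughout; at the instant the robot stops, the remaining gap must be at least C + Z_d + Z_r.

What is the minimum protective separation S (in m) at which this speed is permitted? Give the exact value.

braking lasts T_s = (3/4)/(1/2) = 1.5000 s
robot in T_r: 0.7500·0.2500 = 0.1875 m
robot under decel: 0.7500²/(2·0.5000) = 0.5625 m
person approaches 1.2000·(0.2500+1.5000) = 2.1000 m
C+Z_d+Z_r = 0.2500+0.0600+0.1000 = 0.4100 m
S_min ≈ 0.1875+0.5625+2.1000+0.4100  ⇒  S_min = 163/50 m

S_min = 163/50 m = 3.2600 m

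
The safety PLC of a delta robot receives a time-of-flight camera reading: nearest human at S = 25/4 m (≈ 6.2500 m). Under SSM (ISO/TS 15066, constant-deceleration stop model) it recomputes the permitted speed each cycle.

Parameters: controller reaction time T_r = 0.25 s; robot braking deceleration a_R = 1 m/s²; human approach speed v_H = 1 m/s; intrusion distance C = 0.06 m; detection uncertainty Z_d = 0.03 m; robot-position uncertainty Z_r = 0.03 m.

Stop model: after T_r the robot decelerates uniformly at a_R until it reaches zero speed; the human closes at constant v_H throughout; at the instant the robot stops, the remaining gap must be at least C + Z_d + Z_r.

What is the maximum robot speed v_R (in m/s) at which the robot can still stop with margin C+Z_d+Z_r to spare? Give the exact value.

v_R_max = 12/5 m/s = 2.4000 m/s

quadratic (1/2)·v² + (5/4)·v + (-147/25) = 0
  disc = (5/4)² − 4·(1/2)·(-147/25) = 5329/400 ; √disc = 73/20
  v_R = (−(5/4) + 73/20) / (2·(1/2)) = 12/5 m/s
check:
braking lasts T_s = (12/5)/1 = 2.4000 s
reaction-phase robot travel = 2.4000·0.2500 = 0.6000 m
robot covers 2.4000·2.4000 − ½·1.0000·2.4000² = 2.8800 m while stopping
person approaches 1.0000·(0.2500+2.4000) = 2.6500 m
margins: 0.0600+0.0300+0.0300 = 0.1200 m
sum ≈ 0.6000+2.8800+2.6500+0.1200 ≈ 6.2500 m = S ✓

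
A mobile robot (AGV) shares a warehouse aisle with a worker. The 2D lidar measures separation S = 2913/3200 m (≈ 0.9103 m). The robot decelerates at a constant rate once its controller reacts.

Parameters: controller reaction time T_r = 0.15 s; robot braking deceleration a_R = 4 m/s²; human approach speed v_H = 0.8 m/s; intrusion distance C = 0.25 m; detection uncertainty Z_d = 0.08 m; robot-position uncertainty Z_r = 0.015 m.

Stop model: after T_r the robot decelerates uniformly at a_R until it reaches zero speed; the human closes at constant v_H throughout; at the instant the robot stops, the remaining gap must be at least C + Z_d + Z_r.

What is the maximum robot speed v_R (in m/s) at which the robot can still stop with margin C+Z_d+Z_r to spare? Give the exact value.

at the boundary: (1/8)·v² + (7/20)·v + (-57/128) = 0
  disc = (7/20)² − 4·(1/8)·(-57/128) = 2209/6400 ; √disc = 47/80
  v_R = (−(7/20) + 47/80) / (2·(1/8)) = 19/20 m/s
check:
braking lasts T_s = (19/20)/4 = 0.2375 s
robot in T_r: 0.9500·0.1500 = 0.1425 m
braking distance = 0.9500²/(2·4.0000) = 0.1128 m
human over T_r+T_s: 0.8000·(0.1500+0.2375) = 0.3100 m
residual clearance needed = 0.2500+0.0800+0.0150 = 0.3450 m
sum ≈ 0.1425+0.1128+0.3100+0.3450 ≈ 0.9103 m = S ✓

v_R_max = 19/20 m/s = 0.9500 m/s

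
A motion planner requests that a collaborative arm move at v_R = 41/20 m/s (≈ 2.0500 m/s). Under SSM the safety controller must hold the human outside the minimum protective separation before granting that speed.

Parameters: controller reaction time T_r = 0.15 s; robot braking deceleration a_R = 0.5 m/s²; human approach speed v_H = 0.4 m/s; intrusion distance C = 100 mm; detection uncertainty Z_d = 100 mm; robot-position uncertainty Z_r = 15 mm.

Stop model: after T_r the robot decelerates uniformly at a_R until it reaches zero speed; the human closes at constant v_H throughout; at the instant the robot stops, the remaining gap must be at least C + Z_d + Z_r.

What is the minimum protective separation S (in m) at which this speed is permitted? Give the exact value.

braking lasts T_s = (41/20)/(1/2) = 4.1000 s
robot in T_r: 2.0500·0.1500 = 0.3075 m
robot under decel: 2.0500²/(2·0.5000) = 4.2025 m
human over T_r+T_s: 0.4000·(0.1500+4.1000) = 1.7000 m
margins: 0.1000+0.1000+0.0150 = 0.2150 m
S_min ≈ 0.3075+4.2025+1.7000+0.2150  ⇒  S_min = 257/40 m

S_min = 257/40 m = 6.4250 m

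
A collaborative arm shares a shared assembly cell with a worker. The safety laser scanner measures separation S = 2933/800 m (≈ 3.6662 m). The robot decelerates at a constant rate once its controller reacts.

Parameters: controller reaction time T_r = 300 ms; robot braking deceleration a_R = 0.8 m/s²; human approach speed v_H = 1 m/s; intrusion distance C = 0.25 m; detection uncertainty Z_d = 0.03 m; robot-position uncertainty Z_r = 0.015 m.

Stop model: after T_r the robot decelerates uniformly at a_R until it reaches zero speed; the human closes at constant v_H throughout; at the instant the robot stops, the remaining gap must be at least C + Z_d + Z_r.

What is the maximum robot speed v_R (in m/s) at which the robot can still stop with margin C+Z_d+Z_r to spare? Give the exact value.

quadratic (5/8)·v² + (31/20)·v + (-2457/800) = 0
  disc = (31/20)² − 4·(5/8)·(-2457/800) = 16129/1600 ; √disc = 127/40
  v_R = (−(31/20) + 127/40) / (2·(5/8)) = 13/10 m/s
check:
stop time T_s = (13/10)/(4/5) = 1.6250 s
robot covers v_R·T_r = 1.3000·0.3000 = 0.3900 m before braking
braking distance = 1.3000²/(2·0.8000) = 1.0562 m
human closes 1.0000·1.9250 = 1.9250 m
margins: 0.2500+0.0300+0.0150 = 0.2950 m
sum ≈ 0.3900+1.0562+1.9250+0.2950 ≈ 3.6662 m = S ✓

v_R_max = 13/10 m/s = 1.3000 m/s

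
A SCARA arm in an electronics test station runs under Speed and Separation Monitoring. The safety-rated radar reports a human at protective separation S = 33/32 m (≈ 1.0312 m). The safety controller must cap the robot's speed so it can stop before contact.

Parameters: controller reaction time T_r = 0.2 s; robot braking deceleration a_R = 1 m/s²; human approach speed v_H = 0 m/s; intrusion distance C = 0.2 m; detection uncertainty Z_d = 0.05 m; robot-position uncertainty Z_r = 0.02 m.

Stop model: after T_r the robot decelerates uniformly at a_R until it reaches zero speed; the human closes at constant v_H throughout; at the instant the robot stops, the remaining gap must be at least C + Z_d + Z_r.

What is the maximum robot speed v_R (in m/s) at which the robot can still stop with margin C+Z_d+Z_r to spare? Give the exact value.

v_R_max = 21/20 m/s = 1.0500 m/s

quadratic (1/2)·v² + (1/5)·v + (-609/800) = 0
  disc = (1/5)² − 4·(1/2)·(-609/800) = 25/16 ; √disc = 5/4
  v_R = (−(1/5) + 5/4) / (2·(1/2)) = 21/20 m/s
check:
braking lasts T_s = (21/20)/1 = 1.0500 s
robot covers v_R·T_r = 1.0500·0.2000 = 0.2100 m before braking
robot under decel: 1.0500²/(2·1.0000) = 0.5513 m
human closes 0.0000·1.2500 = 0.0000 m
C+Z_d+Z_r = 0.2000+0.0500+0.0200 = 0.2700 m
sum ≈ 0.2100+0.5513+0.0000+0.2700 ≈ 1.0312 m = S ✓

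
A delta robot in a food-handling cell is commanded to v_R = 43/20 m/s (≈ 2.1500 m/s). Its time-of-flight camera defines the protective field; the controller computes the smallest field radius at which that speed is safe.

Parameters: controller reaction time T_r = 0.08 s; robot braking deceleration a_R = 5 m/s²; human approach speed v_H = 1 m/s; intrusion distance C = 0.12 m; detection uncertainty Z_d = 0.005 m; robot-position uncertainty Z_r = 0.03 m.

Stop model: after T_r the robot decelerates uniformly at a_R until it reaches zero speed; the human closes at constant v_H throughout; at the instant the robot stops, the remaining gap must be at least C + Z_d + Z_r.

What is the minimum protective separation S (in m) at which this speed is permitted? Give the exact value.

S_min = 5197/4000 m = 1.2993 m

braking lasts T_s = (43/20)/5 = 0.4300 s
robot covers v_R·T_r = 2.1500·0.0800 = 0.1720 m before braking
robot under decel: 2.1500²/(2·5.0000) = 0.4622 m
person approaches 1.0000·(0.0800+0.4300) = 0.5100 m
margins: 0.1200+0.0050+0.0300 = 0.1550 m
S_min ≈ 0.1720+0.4622+0.5100+0.1550  ⇒  S_min = 5197/4000 m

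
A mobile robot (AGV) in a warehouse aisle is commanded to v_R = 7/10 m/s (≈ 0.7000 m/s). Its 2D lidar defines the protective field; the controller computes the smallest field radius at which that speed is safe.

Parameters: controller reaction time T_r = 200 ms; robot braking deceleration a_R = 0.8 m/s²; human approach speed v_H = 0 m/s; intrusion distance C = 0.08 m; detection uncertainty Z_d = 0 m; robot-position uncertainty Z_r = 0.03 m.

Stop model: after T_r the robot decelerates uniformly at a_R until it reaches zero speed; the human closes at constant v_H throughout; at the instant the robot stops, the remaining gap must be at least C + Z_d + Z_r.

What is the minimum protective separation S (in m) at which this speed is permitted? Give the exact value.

stop time T_s = (7/10)/(4/5) = 0.8750 s
reaction-phase robot travel = 0.7000·0.2000 = 0.1400 m
robot covers 0.7000·0.8750 − ½·0.8000·0.8750² = 0.3063 m while stopping
human over T_r+T_s: 0.0000·(0.2000+0.8750) = 0.0000 m
margins: 0.0800+0.0000+0.0300 = 0.1100 m
S_min ≈ 0.1400+0.3063+0.0000+0.1100  ⇒  S_min = 89/160 m

S_min = 89/160 m = 0.5563 m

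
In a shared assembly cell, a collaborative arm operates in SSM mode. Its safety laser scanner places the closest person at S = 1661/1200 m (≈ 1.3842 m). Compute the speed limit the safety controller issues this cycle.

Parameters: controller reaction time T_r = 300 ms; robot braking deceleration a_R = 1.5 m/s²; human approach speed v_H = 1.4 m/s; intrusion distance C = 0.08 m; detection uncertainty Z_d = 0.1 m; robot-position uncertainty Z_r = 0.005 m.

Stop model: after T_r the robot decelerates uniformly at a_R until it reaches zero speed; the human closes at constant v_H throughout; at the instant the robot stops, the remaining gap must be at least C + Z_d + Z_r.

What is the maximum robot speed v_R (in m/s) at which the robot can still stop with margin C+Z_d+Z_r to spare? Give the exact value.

quadratic (1/3)·v² + (37/30)·v + (-187/240) = 0
  disc = (37/30)² − 4·(1/3)·(-187/240) = 64/25 ; √disc = 8/5
  v_R = (−(37/30) + 8/5) / (2·(1/3)) = 11/20 m/s
check:
braking lasts T_s = (11/20)/(3/2) = 0.3667 s
robot in T_r: 0.5500·0.3000 = 0.1650 m
braking distance = 0.5500²/(2·1.5000) = 0.1008 m
person approaches 1.4000·(0.3000+0.3667) = 0.9333 m
margins: 0.0800+0.1000+0.0050 = 0.1850 m
sum ≈ 0.1650+0.1008+0.9333+0.1850 ≈ 1.3842 m = S ✓

v_R_max = 11/20 m/s = 0.5500 m/s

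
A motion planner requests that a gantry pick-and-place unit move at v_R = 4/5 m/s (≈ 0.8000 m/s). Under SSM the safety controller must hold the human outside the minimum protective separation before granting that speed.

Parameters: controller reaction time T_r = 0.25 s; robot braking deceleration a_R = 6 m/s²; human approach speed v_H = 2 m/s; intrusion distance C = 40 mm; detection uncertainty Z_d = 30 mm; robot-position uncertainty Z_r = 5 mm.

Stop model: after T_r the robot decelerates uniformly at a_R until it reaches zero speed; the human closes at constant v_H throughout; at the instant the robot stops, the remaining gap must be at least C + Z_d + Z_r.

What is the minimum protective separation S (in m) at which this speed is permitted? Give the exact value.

S_min = 219/200 m = 1.0950 m

braking lasts T_s = (4/5)/6 = 0.1333 s
robot covers v_R·T_r = 0.8000·0.2500 = 0.2000 m before braking
robot covers 0.8000·0.1333 − ½·6.0000·0.1333² = 0.0533 m while stopping
human over T_r+T_s: 2.0000·(0.2500+0.1333) = 0.7667 m
margins: 0.0400+0.0300+0.0050 = 0.0750 m
S_min ≈ 0.2000+0.0533+0.7667+0.0750  ⇒  S_min = 219/200 m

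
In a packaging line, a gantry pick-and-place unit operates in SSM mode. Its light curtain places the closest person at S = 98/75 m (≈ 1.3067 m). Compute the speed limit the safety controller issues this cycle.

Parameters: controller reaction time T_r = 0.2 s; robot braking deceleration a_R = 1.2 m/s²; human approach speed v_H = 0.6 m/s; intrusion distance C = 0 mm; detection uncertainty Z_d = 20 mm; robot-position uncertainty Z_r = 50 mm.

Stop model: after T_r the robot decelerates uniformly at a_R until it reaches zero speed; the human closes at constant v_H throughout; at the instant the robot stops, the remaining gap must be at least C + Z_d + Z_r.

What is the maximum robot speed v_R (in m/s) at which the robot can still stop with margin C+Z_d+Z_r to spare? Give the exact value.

quadratic (5/12)·v² + (7/10)·v + (-67/60) = 0
  disc = (7/10)² − 4·(5/12)·(-67/60) = 529/225 ; √disc = 23/15
  v_R = (−(7/10) + 23/15) / (2·(5/12)) = 1 m/s
check:
stop time T_s = 1/(6/5) = 0.8333 s
robot covers v_R·T_r = 1.0000·0.2000 = 0.2000 m before braking
braking distance = 1.0000²/(2·1.2000) = 0.4167 m
person approaches 0.6000·(0.2000+0.8333) = 0.6200 m
margins: 0.0000+0.0200+0.0500 = 0.0700 m
sum ≈ 0.2000+0.4167+0.6200+0.0700 ≈ 1.3067 m = S ✓

v_R_max = 1 m/s = 1.0000 m/s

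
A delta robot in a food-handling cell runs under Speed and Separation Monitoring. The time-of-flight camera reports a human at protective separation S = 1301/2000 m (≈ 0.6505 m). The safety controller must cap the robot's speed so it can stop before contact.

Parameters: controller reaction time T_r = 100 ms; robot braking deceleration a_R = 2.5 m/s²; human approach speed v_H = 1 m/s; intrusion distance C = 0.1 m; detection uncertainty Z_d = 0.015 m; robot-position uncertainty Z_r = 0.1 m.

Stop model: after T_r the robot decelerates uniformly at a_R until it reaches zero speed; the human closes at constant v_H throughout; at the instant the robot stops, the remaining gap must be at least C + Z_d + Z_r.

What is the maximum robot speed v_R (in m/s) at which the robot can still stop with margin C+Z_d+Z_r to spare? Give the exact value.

collect terms ⇒ (1/5)·v_R² + (1/2)·v_R + (-671/2000) = 0
  disc = (1/2)² − 4·(1/5)·(-671/2000) = 324/625 ; √disc = 18/25
  v_R = (−(1/2) + 18/25) / (2·(1/5)) = 11/20 m/s
check:
braking lasts T_s = (11/20)/(5/2) = 0.2200 s
robot in T_r: 0.5500·0.1000 = 0.0550 m
robot covers 0.5500·0.2200 − ½·2.5000·0.2200² = 0.0605 m while stopping
human closes 1.0000·0.3200 = 0.3200 m
margins: 0.1000+0.0150+0.1000 = 0.2150 m
sum ≈ 0.0550+0.0605+0.3200+0.2150 ≈ 0.6505 m = S ✓

v_R_max = 11/20 m/s = 0.5500 m/s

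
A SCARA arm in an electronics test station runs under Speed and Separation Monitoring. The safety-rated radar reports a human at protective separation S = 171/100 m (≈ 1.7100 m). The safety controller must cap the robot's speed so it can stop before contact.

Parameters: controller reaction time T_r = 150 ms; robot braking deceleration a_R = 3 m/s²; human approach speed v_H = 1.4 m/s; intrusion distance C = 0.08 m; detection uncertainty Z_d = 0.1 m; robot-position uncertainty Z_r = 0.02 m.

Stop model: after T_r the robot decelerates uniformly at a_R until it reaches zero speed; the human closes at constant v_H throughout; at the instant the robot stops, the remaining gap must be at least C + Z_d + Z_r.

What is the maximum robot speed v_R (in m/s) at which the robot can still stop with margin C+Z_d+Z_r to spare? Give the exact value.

v_R_max = 3/2 m/s = 1.5000 m/s

at the boundary: (1/6)·v² + (37/60)·v + (-13/10) = 0
  disc = (37/60)² − 4·(1/6)·(-13/10) = 4489/3600 ; √disc = 67/60
  v_R = (−(37/60) + 67/60) / (2·(1/6)) = 3/2 m/s
check:
stop time T_s = (3/2)/3 = 0.5000 s
robot covers v_R·T_r = 1.5000·0.1500 = 0.2250 m before braking
robot covers 1.5000·0.5000 − ½·3.0000·0.5000² = 0.3750 m while stopping
human over T_r+T_s: 1.4000·(0.1500+0.5000) = 0.9100 m
margins: 0.0800+0.1000+0.0200 = 0.2000 m
sum ≈ 0.2250+0.3750+0.9100+0.2000 ≈ 1.7100 m = S ✓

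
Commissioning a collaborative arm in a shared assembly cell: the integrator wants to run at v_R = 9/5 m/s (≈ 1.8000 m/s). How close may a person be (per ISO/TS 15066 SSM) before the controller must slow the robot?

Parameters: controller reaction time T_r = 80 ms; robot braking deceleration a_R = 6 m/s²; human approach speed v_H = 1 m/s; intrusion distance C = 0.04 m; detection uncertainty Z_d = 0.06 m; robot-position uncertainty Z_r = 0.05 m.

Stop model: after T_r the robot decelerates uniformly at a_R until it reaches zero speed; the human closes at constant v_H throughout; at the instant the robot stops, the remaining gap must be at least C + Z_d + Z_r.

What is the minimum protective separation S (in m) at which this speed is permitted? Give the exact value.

stop time T_s = (9/5)/6 = 0.3000 s
robot covers v_R·T_r = 1.8000·0.0800 = 0.1440 m before braking
robot under decel: 1.8000²/(2·6.0000) = 0.2700 m
human closes 1.0000·0.3800 = 0.3800 m
margins: 0.0400+0.0600+0.0500 = 0.1500 m
S_min ≈ 0.1440+0.2700+0.3800+0.1500  ⇒  S_min = 118/125 m

S_min = 118/125 m = 0.9440 m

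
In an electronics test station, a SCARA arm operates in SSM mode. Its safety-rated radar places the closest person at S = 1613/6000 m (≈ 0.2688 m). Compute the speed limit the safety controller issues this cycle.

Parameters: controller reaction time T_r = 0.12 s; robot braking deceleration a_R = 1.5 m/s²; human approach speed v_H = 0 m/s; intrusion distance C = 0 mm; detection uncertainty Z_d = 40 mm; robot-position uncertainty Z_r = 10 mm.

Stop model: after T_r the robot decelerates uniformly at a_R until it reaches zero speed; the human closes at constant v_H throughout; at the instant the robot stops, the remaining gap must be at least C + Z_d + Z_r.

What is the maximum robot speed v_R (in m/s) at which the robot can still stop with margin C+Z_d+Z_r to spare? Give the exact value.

v_R_max = 13/20 m/s = 0.6500 m/s

collect terms ⇒ (1/3)·v_R² + (3/25)·v_R + (-1313/6000) = 0
  disc = (3/25)² − 4·(1/3)·(-1313/6000) = 6889/22500 ; √disc = 83/150
  v_R = (−(3/25) + 83/150) / (2·(1/3)) = 13/20 m/s
check:
T_s = v_R/a_R = (13/20)/(3/2) = 0.4333 s
robot in T_r: 0.6500·0.1200 = 0.0780 m
robot under decel: 0.6500²/(2·1.5000) = 0.1408 m
human closes 0.0000·0.5533 = 0.0000 m
margins: 0.0000+0.0400+0.0100 = 0.0500 m
sum ≈ 0.0780+0.1408+0.0000+0.0500 ≈ 0.2688 m = S ✓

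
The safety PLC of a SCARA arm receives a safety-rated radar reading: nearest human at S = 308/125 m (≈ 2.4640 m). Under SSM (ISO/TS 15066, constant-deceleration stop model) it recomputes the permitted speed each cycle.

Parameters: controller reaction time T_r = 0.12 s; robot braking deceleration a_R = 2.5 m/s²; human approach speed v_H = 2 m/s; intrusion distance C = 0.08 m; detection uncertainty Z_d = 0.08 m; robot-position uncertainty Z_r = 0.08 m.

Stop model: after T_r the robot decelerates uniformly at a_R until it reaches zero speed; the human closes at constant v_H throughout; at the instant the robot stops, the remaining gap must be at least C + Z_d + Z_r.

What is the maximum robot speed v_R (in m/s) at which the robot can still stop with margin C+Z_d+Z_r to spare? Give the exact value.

quadratic (1/5)·v² + (23/25)·v + (-248/125) = 0
  disc = (23/25)² − 4·(1/5)·(-248/125) = 1521/625 ; √disc = 39/25
  v_R = (−(23/25) + 39/25) / (2·(1/5)) = 8/5 m/s
check:
T_s = v_R/a_R = (8/5)/(5/2) = 0.6400 s
robot in T_r: 1.6000·0.1200 = 0.1920 m
robot covers 1.6000·0.6400 − ½·2.5000·0.6400² = 0.5120 m while stopping
human over T_r+T_s: 2.0000·(0.1200+0.6400) = 1.5200 m
residual clearance needed = 0.0800+0.0800+0.0800 = 0.2400 m
sum ≈ 0.1920+0.5120+1.5200+0.2400 ≈ 2.4640 m = S ✓

v_R_max = 8/5 m/s = 1.6000 m/s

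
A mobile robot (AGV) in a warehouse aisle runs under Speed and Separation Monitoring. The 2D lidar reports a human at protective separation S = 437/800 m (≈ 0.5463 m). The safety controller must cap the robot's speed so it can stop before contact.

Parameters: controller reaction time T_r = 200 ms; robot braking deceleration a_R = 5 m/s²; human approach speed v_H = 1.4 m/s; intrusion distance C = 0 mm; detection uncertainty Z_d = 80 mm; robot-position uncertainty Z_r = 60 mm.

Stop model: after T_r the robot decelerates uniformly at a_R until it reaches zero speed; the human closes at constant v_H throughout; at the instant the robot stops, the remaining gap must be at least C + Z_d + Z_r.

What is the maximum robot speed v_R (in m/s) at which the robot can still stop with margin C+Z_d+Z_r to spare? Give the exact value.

v_R_max = 1/4 m/s = 0.2500 m/s

collect terms ⇒ (1/10)·v_R² + (12/25)·v_R + (-101/800) = 0
  disc = (12/25)² − 4·(1/10)·(-101/800) = 2809/10000 ; √disc = 53/100
  v_R = (−(12/25) + 53/100) / (2·(1/10)) = 1/4 m/s
check:
T_s = v_R/a_R = (1/4)/5 = 0.0500 s
reaction-phase robot travel = 0.2500·0.2000 = 0.0500 m
robot covers 0.2500·0.0500 − ½·5.0000·0.0500² = 0.0063 m while stopping
human over T_r+T_s: 1.4000·(0.2000+0.0500) = 0.3500 m
margins: 0.0000+0.0800+0.0600 = 0.1400 m
sum ≈ 0.0500+0.0063+0.3500+0.1400 ≈ 0.5463 m = S ✓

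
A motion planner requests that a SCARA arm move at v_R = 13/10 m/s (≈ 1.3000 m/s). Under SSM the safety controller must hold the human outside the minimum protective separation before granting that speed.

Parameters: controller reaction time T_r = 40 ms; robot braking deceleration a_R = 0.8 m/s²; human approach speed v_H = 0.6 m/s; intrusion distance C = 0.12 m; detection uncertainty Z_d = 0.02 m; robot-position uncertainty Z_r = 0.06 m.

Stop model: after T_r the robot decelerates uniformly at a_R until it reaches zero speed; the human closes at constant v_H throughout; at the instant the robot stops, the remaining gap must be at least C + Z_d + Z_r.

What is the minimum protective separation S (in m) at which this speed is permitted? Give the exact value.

S_min = 9229/4000 m = 2.3072 m

T_s = v_R/a_R = (13/10)/(4/5) = 1.6250 s
robot in T_r: 1.3000·0.0400 = 0.0520 m
robot under decel: 1.3000²/(2·0.8000) = 1.0562 m
human closes 0.6000·1.6650 = 0.9990 m
residual clearance needed = 0.1200+0.0200+0.0600 = 0.2000 m
S_min ≈ 0.0520+1.0562+0.9990+0.2000  ⇒  S_min = 9229/4000 m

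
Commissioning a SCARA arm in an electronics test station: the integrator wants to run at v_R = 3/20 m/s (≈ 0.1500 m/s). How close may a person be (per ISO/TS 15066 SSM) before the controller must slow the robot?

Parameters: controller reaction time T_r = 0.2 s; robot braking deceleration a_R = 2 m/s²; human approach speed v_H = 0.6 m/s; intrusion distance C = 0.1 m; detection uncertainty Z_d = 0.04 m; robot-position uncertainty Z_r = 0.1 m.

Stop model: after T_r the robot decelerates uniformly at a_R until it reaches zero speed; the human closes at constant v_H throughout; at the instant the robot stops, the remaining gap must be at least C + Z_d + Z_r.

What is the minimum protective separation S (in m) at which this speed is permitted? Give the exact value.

S_min = 141/320 m = 0.4406 m

braking lasts T_s = (3/20)/2 = 0.0750 s
robot covers v_R·T_r = 0.1500·0.2000 = 0.0300 m before braking
robot under decel: 0.1500²/(2·2.0000) = 0.0056 m
human over T_r+T_s: 0.6000·(0.2000+0.0750) = 0.1650 m
C+Z_d+Z_r = 0.1000+0.0400+0.1000 = 0.2400 m
S_min ≈ 0.0300+0.0056+0.1650+0.2400  ⇒  S_min = 141/320 m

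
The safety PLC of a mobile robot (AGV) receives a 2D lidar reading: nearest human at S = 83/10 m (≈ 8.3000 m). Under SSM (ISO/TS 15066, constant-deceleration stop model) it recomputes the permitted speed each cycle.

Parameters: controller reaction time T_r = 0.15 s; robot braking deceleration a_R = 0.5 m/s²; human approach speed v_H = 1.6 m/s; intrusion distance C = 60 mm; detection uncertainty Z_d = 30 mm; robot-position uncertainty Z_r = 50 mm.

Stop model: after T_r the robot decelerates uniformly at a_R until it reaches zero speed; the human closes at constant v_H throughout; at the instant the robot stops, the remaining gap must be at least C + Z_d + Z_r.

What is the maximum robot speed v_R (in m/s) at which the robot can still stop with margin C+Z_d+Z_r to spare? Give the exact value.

quadratic (1)·v² + (67/20)·v + (-198/25) = 0
  disc = (67/20)² − 4·(1)·(-198/25) = 17161/400 ; √disc = 131/20
  v_R = (−(67/20) + 131/20) / (2·(1)) = 8/5 m/s
check:
T_s = v_R/a_R = (8/5)/(1/2) = 3.2000 s
reaction-phase robot travel = 1.6000·0.1500 = 0.2400 m
braking distance = 1.6000²/(2·0.5000) = 2.5600 m
person approaches 1.6000·(0.1500+3.2000) = 5.3600 m
C+Z_d+Z_r = 0.0600+0.0300+0.0500 = 0.1400 m
sum ≈ 0.2400+2.5600+5.3600+0.1400 ≈ 8.3000 m = S ✓

v_R_max = 8/5 m/s = 1.6000 m/s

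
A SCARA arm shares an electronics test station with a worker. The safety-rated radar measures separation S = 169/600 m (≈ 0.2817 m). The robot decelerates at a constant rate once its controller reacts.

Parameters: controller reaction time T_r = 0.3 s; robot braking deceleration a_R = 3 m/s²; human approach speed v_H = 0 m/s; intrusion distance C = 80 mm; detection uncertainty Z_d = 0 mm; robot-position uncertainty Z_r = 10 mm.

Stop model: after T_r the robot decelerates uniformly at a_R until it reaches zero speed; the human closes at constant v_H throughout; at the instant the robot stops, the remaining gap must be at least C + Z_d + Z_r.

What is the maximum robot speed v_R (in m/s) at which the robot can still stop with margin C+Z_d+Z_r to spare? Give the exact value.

v_R_max = 1/2 m/s = 0.5000 m/s

collect terms ⇒ (1/6)·v_R² + (3/10)·v_R + (-23/120) = 0
  disc = (3/10)² − 4·(1/6)·(-23/120) = 49/225 ; √disc = 7/15
  v_R = (−(3/10) + 7/15) / (2·(1/6)) = 1/2 m/s
check:
T_s = v_R/a_R = (1/2)/3 = 0.1667 s
reaction-phase robot travel = 0.5000·0.3000 = 0.1500 m
braking distance = 0.5000²/(2·3.0000) = 0.0417 m
human over T_r+T_s: 0.0000·(0.3000+0.1667) = 0.0000 m
residual clearance needed = 0.0800+0.0000+0.0100 = 0.0900 m
sum ≈ 0.1500+0.0417+0.0000+0.0900 ≈ 0.2817 m = S ✓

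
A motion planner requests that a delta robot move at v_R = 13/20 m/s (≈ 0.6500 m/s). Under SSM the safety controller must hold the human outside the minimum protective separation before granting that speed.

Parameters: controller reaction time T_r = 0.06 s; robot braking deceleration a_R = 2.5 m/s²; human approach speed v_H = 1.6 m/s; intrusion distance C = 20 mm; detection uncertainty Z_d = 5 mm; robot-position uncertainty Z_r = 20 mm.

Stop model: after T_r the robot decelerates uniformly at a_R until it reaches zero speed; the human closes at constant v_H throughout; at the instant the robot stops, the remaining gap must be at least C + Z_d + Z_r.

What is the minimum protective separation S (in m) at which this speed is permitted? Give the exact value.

T_s = v_R/a_R = (13/20)/(5/2) = 0.2600 s
reaction-phase robot travel = 0.6500·0.0600 = 0.0390 m
robot covers 0.6500·0.2600 − ½·2.5000·0.2600² = 0.0845 m while stopping
human closes 1.6000·0.3200 = 0.5120 m
C+Z_d+Z_r = 0.0200+0.0050+0.0200 = 0.0450 m
S_min ≈ 0.0390+0.0845+0.5120+0.0450  ⇒  S_min = 1361/2000 m

S_min = 1361/2000 m = 0.6805 m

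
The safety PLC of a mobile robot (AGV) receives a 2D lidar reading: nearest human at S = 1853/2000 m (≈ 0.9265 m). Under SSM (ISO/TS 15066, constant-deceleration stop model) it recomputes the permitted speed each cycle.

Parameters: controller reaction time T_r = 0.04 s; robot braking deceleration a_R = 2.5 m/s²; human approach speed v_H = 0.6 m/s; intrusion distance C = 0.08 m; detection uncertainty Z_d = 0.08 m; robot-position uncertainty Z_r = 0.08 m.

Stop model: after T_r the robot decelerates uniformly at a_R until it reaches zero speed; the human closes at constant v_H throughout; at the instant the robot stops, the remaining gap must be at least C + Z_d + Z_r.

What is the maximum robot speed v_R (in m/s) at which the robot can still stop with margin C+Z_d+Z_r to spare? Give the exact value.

v_R_max = 5/4 m/s = 1.2500 m/s

collect terms ⇒ (1/5)·v_R² + (7/25)·v_R + (-53/80) = 0
  disc = (7/25)² − 4·(1/5)·(-53/80) = 1521/2500 ; √disc = 39/50
  v_R = (−(7/25) + 39/50) / (2·(1/5)) = 5/4 m/s
check:
stop time T_s = (5/4)/(5/2) = 0.5000 s
reaction-phase robot travel = 1.2500·0.0400 = 0.0500 m
robot under decel: 1.2500²/(2·2.5000) = 0.3125 m
human closes 0.6000·0.5400 = 0.3240 m
margins: 0.0800+0.0800+0.0800 = 0.2400 m
sum ≈ 0.0500+0.3125+0.3240+0.2400 ≈ 0.9265 m = S ✓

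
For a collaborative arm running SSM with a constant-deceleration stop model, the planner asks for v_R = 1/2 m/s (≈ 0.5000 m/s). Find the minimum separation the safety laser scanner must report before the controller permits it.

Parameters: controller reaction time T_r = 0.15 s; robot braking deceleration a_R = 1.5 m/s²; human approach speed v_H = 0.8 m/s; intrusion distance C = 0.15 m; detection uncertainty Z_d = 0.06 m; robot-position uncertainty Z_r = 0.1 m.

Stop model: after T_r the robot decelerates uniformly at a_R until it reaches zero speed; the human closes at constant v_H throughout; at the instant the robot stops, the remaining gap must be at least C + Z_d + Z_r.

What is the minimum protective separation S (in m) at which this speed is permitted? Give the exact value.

S_min = 171/200 m = 0.8550 m

stop time T_s = (1/2)/(3/2) = 0.3333 s
reaction-phase robot travel = 0.5000·0.1500 = 0.0750 m
robot under decel: 0.5000²/(2·1.5000) = 0.0833 m
human over T_r+T_s: 0.8000·(0.1500+0.3333) = 0.3867 m
margins: 0.1500+0.0600+0.1000 = 0.3100 m
S_min ≈ 0.0750+0.0833+0.3867+0.3100  ⇒  S_min = 171/200 m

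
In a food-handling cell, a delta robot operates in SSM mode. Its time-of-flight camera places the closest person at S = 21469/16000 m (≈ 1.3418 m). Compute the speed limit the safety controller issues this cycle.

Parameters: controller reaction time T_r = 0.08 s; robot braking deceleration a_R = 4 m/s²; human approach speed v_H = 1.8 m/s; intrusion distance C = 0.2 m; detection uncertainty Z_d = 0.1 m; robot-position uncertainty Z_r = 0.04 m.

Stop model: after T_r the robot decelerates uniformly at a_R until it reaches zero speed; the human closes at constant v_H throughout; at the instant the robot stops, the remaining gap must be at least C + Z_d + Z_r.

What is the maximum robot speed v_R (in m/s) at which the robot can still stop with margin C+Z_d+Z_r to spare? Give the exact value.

v_R_max = 5/4 m/s = 1.2500 m/s

quadratic (1/8)·v² + (53/100)·v + (-549/640) = 0
  disc = (53/100)² − 4·(1/8)·(-549/640) = 113569/160000 ; √disc = 337/400
  v_R = (−(53/100) + 337/400) / (2·(1/8)) = 5/4 m/s
check:
T_s = v_R/a_R = (5/4)/4 = 0.3125 s
robot in T_r: 1.2500·0.0800 = 0.1000 m
braking distance = 1.2500²/(2·4.0000) = 0.1953 m
human closes 1.8000·0.3925 = 0.7065 m
residual clearance needed = 0.2000+0.1000+0.0400 = 0.3400 m
sum ≈ 0.1000+0.1953+0.7065+0.3400 ≈ 1.3418 m = S ✓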